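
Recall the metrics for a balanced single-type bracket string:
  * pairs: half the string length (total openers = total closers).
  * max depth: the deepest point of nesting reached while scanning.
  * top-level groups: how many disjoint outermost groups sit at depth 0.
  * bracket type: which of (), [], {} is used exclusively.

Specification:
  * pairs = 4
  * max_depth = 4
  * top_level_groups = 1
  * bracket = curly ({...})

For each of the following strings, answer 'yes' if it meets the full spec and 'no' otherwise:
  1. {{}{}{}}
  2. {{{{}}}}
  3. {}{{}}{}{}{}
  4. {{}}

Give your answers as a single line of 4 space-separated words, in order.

String 1 '{{}{}{}}': depth seq [1 2 1 2 1 2 1 0]
  -> pairs=4 depth=2 groups=1 -> no
String 2 '{{{{}}}}': depth seq [1 2 3 4 3 2 1 0]
  -> pairs=4 depth=4 groups=1 -> yes
String 3 '{}{{}}{}{}{}': depth seq [1 0 1 2 1 0 1 0 1 0 1 0]
  -> pairs=6 depth=2 groups=5 -> no
String 4 '{{}}': depth seq [1 2 1 0]
  -> pairs=2 depth=2 groups=1 -> no

Answer: no yes no no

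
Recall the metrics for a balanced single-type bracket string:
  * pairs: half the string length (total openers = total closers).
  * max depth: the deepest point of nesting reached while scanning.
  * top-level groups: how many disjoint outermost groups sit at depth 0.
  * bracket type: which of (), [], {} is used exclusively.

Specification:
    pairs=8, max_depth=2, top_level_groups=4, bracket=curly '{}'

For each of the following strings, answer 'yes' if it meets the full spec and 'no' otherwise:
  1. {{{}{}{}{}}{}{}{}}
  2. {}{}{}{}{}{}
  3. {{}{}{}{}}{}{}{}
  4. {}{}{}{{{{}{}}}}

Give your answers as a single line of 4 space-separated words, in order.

Answer: no no yes no

Derivation:
String 1 '{{{}{}{}{}}{}{}{}}': depth seq [1 2 3 2 3 2 3 2 3 2 1 2 1 2 1 2 1 0]
  -> pairs=9 depth=3 groups=1 -> no
String 2 '{}{}{}{}{}{}': depth seq [1 0 1 0 1 0 1 0 1 0 1 0]
  -> pairs=6 depth=1 groups=6 -> no
String 3 '{{}{}{}{}}{}{}{}': depth seq [1 2 1 2 1 2 1 2 1 0 1 0 1 0 1 0]
  -> pairs=8 depth=2 groups=4 -> yes
String 4 '{}{}{}{{{{}{}}}}': depth seq [1 0 1 0 1 0 1 2 3 4 3 4 3 2 1 0]
  -> pairs=8 depth=4 groups=4 -> no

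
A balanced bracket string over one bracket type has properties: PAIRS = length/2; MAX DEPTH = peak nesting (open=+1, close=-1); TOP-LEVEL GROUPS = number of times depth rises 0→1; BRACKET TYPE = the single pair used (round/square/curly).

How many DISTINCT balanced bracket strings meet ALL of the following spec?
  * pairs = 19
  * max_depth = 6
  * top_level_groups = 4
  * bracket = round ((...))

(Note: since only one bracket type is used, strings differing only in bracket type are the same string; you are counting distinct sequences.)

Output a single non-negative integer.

Spec: pairs=19 depth=6 groups=4
Count(depth <= 6) = 158087744
Count(depth <= 5) = 101765484
Count(depth == 6) = 158087744 - 101765484 = 56322260

Answer: 56322260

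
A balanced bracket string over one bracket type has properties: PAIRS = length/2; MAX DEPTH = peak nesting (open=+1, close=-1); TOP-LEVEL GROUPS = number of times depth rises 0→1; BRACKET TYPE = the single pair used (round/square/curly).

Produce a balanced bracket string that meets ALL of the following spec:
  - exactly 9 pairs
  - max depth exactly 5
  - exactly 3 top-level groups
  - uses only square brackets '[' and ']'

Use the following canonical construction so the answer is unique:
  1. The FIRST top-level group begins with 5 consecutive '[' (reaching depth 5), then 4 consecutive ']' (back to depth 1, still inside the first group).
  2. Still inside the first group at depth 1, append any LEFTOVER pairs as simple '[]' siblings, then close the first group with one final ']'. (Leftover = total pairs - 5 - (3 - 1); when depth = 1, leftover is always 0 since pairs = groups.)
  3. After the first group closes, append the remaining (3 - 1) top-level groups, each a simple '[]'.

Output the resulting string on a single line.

Spec: pairs=9 depth=5 groups=3
Leftover pairs = 9 - 5 - (3-1) = 2
First group: deep chain of depth 5 + 2 sibling pairs
Remaining 2 groups: simple '[]' each

Answer: [[[[[]]]][][]][][]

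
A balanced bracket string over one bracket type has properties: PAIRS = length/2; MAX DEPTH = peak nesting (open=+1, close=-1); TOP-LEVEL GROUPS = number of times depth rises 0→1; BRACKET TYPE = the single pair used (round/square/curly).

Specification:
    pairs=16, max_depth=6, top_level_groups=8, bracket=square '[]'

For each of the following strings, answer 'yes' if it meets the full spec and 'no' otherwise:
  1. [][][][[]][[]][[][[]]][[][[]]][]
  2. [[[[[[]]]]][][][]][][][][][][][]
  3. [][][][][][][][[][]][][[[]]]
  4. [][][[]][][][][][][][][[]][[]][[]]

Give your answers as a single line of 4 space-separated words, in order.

String 1 '[][][][[]][[]][[][[]]][[][[]]][]': depth seq [1 0 1 0 1 0 1 2 1 0 1 2 1 0 1 2 1 2 3 2 1 0 1 2 1 2 3 2 1 0 1 0]
  -> pairs=16 depth=3 groups=8 -> no
String 2 '[[[[[[]]]]][][][]][][][][][][][]': depth seq [1 2 3 4 5 6 5 4 3 2 1 2 1 2 1 2 1 0 1 0 1 0 1 0 1 0 1 0 1 0 1 0]
  -> pairs=16 depth=6 groups=8 -> yes
String 3 '[][][][][][][][[][]][][[[]]]': depth seq [1 0 1 0 1 0 1 0 1 0 1 0 1 0 1 2 1 2 1 0 1 0 1 2 3 2 1 0]
  -> pairs=14 depth=3 groups=10 -> no
String 4 '[][][[]][][][][][][][][[]][[]][[]]': depth seq [1 0 1 0 1 2 1 0 1 0 1 0 1 0 1 0 1 0 1 0 1 0 1 2 1 0 1 2 1 0 1 2 1 0]
  -> pairs=17 depth=2 groups=13 -> no

Answer: no yes no no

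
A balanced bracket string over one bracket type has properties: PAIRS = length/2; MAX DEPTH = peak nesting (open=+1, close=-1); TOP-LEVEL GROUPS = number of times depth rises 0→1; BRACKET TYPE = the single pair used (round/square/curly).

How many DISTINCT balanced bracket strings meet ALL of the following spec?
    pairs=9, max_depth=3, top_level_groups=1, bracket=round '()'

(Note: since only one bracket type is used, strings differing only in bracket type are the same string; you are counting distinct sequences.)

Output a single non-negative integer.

Spec: pairs=9 depth=3 groups=1
Count(depth <= 3) = 128
Count(depth <= 2) = 1
Count(depth == 3) = 128 - 1 = 127

Answer: 127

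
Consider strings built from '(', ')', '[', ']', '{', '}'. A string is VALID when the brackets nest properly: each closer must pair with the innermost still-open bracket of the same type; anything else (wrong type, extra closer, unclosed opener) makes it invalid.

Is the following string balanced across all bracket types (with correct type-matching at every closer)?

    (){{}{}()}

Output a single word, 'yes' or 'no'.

pos 0: push '('; stack = (
pos 1: ')' matches '('; pop; stack = (empty)
pos 2: push '{'; stack = {
pos 3: push '{'; stack = {{
pos 4: '}' matches '{'; pop; stack = {
pos 5: push '{'; stack = {{
pos 6: '}' matches '{'; pop; stack = {
pos 7: push '('; stack = {(
pos 8: ')' matches '('; pop; stack = {
pos 9: '}' matches '{'; pop; stack = (empty)
end: stack empty → VALID
Verdict: properly nested → yes

Answer: yes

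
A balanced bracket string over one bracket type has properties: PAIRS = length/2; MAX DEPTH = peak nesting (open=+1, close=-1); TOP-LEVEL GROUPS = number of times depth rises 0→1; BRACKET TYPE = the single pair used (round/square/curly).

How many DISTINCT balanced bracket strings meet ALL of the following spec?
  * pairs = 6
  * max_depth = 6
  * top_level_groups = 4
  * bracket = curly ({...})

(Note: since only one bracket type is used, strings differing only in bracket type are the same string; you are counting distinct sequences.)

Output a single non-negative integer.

Spec: pairs=6 depth=6 groups=4
Count(depth <= 6) = 14
Count(depth <= 5) = 14
Count(depth == 6) = 14 - 14 = 0

Answer: 0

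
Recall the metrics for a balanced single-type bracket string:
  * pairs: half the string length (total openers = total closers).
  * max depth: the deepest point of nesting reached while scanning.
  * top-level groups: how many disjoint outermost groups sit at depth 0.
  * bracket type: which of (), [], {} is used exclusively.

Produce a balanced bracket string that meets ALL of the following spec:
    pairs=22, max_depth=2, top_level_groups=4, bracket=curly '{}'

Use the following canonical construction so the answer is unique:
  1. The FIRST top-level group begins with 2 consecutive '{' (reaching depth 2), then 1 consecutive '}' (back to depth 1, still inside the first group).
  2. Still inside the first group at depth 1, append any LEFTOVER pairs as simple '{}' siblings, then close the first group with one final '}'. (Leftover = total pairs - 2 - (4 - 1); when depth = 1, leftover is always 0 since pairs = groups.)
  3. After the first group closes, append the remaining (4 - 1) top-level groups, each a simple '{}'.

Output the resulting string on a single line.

Spec: pairs=22 depth=2 groups=4
Leftover pairs = 22 - 2 - (4-1) = 17
First group: deep chain of depth 2 + 17 sibling pairs
Remaining 3 groups: simple '{}' each

Answer: {{}{}{}{}{}{}{}{}{}{}{}{}{}{}{}{}{}{}}{}{}{}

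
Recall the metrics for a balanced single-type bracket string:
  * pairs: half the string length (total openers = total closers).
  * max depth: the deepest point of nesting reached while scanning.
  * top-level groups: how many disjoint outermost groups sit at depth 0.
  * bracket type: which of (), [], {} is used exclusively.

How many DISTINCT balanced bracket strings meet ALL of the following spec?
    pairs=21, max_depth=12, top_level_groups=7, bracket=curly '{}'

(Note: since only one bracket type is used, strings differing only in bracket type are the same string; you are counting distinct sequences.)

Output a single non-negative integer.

Answer: 30814

Derivation:
Spec: pairs=21 depth=12 groups=7
Count(depth <= 12) = 463988422
Count(depth <= 11) = 463957608
Count(depth == 12) = 463988422 - 463957608 = 30814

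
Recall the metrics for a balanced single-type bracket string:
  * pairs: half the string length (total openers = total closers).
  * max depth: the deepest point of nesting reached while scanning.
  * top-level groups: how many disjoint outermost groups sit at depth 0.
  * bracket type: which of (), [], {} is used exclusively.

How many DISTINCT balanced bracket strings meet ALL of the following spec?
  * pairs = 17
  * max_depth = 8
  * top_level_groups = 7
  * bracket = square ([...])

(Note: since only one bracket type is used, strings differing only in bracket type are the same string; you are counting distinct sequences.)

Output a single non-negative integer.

Answer: 11914

Derivation:
Spec: pairs=17 depth=8 groups=7
Count(depth <= 8) = 2185267
Count(depth <= 7) = 2173353
Count(depth == 8) = 2185267 - 2173353 = 11914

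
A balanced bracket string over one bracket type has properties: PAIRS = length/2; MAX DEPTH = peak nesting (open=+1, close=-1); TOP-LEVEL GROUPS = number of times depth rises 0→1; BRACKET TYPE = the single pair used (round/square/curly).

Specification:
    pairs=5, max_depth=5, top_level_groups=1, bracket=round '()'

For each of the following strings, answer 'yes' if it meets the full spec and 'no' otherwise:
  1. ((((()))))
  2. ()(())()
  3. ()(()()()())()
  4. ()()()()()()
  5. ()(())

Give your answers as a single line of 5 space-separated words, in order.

String 1 '((((()))))': depth seq [1 2 3 4 5 4 3 2 1 0]
  -> pairs=5 depth=5 groups=1 -> yes
String 2 '()(())()': depth seq [1 0 1 2 1 0 1 0]
  -> pairs=4 depth=2 groups=3 -> no
String 3 '()(()()()())()': depth seq [1 0 1 2 1 2 1 2 1 2 1 0 1 0]
  -> pairs=7 depth=2 groups=3 -> no
String 4 '()()()()()()': depth seq [1 0 1 0 1 0 1 0 1 0 1 0]
  -> pairs=6 depth=1 groups=6 -> no
String 5 '()(())': depth seq [1 0 1 2 1 0]
  -> pairs=3 depth=2 groups=2 -> no

Answer: yes no no no no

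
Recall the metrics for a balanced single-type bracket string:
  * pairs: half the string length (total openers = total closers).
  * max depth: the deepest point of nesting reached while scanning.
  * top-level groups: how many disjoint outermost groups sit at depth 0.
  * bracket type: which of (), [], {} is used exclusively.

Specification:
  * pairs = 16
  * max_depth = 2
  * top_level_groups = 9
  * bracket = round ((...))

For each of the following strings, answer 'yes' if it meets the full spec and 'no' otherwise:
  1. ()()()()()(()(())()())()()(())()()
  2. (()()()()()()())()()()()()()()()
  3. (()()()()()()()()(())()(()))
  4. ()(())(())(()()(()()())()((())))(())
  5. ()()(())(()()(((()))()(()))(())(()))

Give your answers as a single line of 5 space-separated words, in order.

String 1 '()()()()()(()(())()())()()(())()()': depth seq [1 0 1 0 1 0 1 0 1 0 1 2 1 2 3 2 1 2 1 2 1 0 1 0 1 0 1 2 1 0 1 0 1 0]
  -> pairs=17 depth=3 groups=11 -> no
String 2 '(()()()()()()())()()()()()()()()': depth seq [1 2 1 2 1 2 1 2 1 2 1 2 1 2 1 0 1 0 1 0 1 0 1 0 1 0 1 0 1 0 1 0]
  -> pairs=16 depth=2 groups=9 -> yes
String 3 '(()()()()()()()()(())()(()))': depth seq [1 2 1 2 1 2 1 2 1 2 1 2 1 2 1 2 1 2 3 2 1 2 1 2 3 2 1 0]
  -> pairs=14 depth=3 groups=1 -> no
String 4 '()(())(())(()()(()()())()((())))(())': depth seq [1 0 1 2 1 0 1 2 1 0 1 2 1 2 1 2 3 2 3 2 3 2 1 2 1 2 3 4 3 2 1 0 1 2 1 0]
  -> pairs=18 depth=4 groups=5 -> no
String 5 '()()(())(()()(((()))()(()))(())(()))': depth seq [1 0 1 0 1 2 1 0 1 2 1 2 1 2 3 4 5 4 3 2 3 2 3 4 3 2 1 2 3 2 1 2 3 2 1 0]
  -> pairs=18 depth=5 groups=4 -> no

Answer: no yes no no no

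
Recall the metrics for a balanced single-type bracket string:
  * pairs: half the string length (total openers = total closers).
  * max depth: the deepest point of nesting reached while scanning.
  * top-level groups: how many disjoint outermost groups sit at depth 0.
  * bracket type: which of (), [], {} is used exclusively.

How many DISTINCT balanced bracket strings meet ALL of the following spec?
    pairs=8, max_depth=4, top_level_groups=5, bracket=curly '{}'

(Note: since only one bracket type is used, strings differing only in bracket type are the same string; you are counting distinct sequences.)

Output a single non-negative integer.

Spec: pairs=8 depth=4 groups=5
Count(depth <= 4) = 75
Count(depth <= 3) = 70
Count(depth == 4) = 75 - 70 = 5

Answer: 5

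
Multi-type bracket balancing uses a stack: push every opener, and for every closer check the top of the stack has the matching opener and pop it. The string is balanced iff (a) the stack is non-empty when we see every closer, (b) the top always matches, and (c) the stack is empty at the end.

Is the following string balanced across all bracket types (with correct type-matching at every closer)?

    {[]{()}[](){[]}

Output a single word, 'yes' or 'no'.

Answer: no

Derivation:
pos 0: push '{'; stack = {
pos 1: push '['; stack = {[
pos 2: ']' matches '['; pop; stack = {
pos 3: push '{'; stack = {{
pos 4: push '('; stack = {{(
pos 5: ')' matches '('; pop; stack = {{
pos 6: '}' matches '{'; pop; stack = {
pos 7: push '['; stack = {[
pos 8: ']' matches '['; pop; stack = {
pos 9: push '('; stack = {(
pos 10: ')' matches '('; pop; stack = {
pos 11: push '{'; stack = {{
pos 12: push '['; stack = {{[
pos 13: ']' matches '['; pop; stack = {{
pos 14: '}' matches '{'; pop; stack = {
end: stack still non-empty ({) → INVALID
Verdict: unclosed openers at end: { → no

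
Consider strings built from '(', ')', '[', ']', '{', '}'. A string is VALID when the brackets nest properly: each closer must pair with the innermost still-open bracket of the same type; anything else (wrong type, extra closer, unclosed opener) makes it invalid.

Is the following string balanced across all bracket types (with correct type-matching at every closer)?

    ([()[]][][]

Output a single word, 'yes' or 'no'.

Answer: no

Derivation:
pos 0: push '('; stack = (
pos 1: push '['; stack = ([
pos 2: push '('; stack = ([(
pos 3: ')' matches '('; pop; stack = ([
pos 4: push '['; stack = ([[
pos 5: ']' matches '['; pop; stack = ([
pos 6: ']' matches '['; pop; stack = (
pos 7: push '['; stack = ([
pos 8: ']' matches '['; pop; stack = (
pos 9: push '['; stack = ([
pos 10: ']' matches '['; pop; stack = (
end: stack still non-empty (() → INVALID
Verdict: unclosed openers at end: ( → no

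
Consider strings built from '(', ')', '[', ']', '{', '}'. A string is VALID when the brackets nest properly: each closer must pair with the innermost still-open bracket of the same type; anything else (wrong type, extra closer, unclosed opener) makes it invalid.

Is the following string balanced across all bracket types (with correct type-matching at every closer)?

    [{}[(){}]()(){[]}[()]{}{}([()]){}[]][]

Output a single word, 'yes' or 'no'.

Answer: yes

Derivation:
pos 0: push '['; stack = [
pos 1: push '{'; stack = [{
pos 2: '}' matches '{'; pop; stack = [
pos 3: push '['; stack = [[
pos 4: push '('; stack = [[(
pos 5: ')' matches '('; pop; stack = [[
pos 6: push '{'; stack = [[{
pos 7: '}' matches '{'; pop; stack = [[
pos 8: ']' matches '['; pop; stack = [
pos 9: push '('; stack = [(
pos 10: ')' matches '('; pop; stack = [
pos 11: push '('; stack = [(
pos 12: ')' matches '('; pop; stack = [
pos 13: push '{'; stack = [{
pos 14: push '['; stack = [{[
pos 15: ']' matches '['; pop; stack = [{
pos 16: '}' matches '{'; pop; stack = [
pos 17: push '['; stack = [[
pos 18: push '('; stack = [[(
pos 19: ')' matches '('; pop; stack = [[
pos 20: ']' matches '['; pop; stack = [
pos 21: push '{'; stack = [{
pos 22: '}' matches '{'; pop; stack = [
pos 23: push '{'; stack = [{
pos 24: '}' matches '{'; pop; stack = [
pos 25: push '('; stack = [(
pos 26: push '['; stack = [([
pos 27: push '('; stack = [([(
pos 28: ')' matches '('; pop; stack = [([
pos 29: ']' matches '['; pop; stack = [(
pos 30: ')' matches '('; pop; stack = [
pos 31: push '{'; stack = [{
pos 32: '}' matches '{'; pop; stack = [
pos 33: push '['; stack = [[
pos 34: ']' matches '['; pop; stack = [
pos 35: ']' matches '['; pop; stack = (empty)
pos 36: push '['; stack = [
pos 37: ']' matches '['; pop; stack = (empty)
end: stack empty → VALID
Verdict: properly nested → yes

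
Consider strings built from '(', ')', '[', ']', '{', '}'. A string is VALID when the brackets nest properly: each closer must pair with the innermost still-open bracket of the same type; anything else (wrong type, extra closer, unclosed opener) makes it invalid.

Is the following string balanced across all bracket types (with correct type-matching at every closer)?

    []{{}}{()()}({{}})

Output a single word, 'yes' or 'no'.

Answer: yes

Derivation:
pos 0: push '['; stack = [
pos 1: ']' matches '['; pop; stack = (empty)
pos 2: push '{'; stack = {
pos 3: push '{'; stack = {{
pos 4: '}' matches '{'; pop; stack = {
pos 5: '}' matches '{'; pop; stack = (empty)
pos 6: push '{'; stack = {
pos 7: push '('; stack = {(
pos 8: ')' matches '('; pop; stack = {
pos 9: push '('; stack = {(
pos 10: ')' matches '('; pop; stack = {
pos 11: '}' matches '{'; pop; stack = (empty)
pos 12: push '('; stack = (
pos 13: push '{'; stack = ({
pos 14: push '{'; stack = ({{
pos 15: '}' matches '{'; pop; stack = ({
pos 16: '}' matches '{'; pop; stack = (
pos 17: ')' matches '('; pop; stack = (empty)
end: stack empty → VALID
Verdict: properly nested → yes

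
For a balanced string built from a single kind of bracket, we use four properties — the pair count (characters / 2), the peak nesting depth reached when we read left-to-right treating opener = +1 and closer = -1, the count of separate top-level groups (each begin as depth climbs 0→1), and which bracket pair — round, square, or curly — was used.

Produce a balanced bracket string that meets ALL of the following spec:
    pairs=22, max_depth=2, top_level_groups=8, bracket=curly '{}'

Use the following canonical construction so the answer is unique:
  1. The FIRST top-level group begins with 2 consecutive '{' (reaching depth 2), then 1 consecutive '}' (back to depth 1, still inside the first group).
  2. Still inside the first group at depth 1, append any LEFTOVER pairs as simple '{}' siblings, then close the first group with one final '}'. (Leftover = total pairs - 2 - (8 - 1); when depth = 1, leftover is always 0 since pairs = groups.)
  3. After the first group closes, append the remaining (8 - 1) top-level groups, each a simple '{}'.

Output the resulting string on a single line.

Answer: {{}{}{}{}{}{}{}{}{}{}{}{}{}{}}{}{}{}{}{}{}{}

Derivation:
Spec: pairs=22 depth=2 groups=8
Leftover pairs = 22 - 2 - (8-1) = 13
First group: deep chain of depth 2 + 13 sibling pairs
Remaining 7 groups: simple '{}' each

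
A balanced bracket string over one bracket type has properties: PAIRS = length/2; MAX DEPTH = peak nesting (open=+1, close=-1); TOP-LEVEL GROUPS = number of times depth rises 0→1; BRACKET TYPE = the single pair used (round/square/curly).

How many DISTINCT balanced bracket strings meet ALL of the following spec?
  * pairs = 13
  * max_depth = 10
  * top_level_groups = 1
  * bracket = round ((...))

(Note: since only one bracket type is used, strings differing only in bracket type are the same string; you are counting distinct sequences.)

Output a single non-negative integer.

Spec: pairs=13 depth=10 groups=1
Count(depth <= 10) = 207783
Count(depth <= 9) = 206516
Count(depth == 10) = 207783 - 206516 = 1267

Answer: 1267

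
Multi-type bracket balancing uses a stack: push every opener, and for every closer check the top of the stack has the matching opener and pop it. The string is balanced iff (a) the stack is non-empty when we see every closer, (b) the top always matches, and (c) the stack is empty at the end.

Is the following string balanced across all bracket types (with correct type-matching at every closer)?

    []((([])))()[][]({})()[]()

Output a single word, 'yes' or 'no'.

pos 0: push '['; stack = [
pos 1: ']' matches '['; pop; stack = (empty)
pos 2: push '('; stack = (
pos 3: push '('; stack = ((
pos 4: push '('; stack = (((
pos 5: push '['; stack = ((([
pos 6: ']' matches '['; pop; stack = (((
pos 7: ')' matches '('; pop; stack = ((
pos 8: ')' matches '('; pop; stack = (
pos 9: ')' matches '('; pop; stack = (empty)
pos 10: push '('; stack = (
pos 11: ')' matches '('; pop; stack = (empty)
pos 12: push '['; stack = [
pos 13: ']' matches '['; pop; stack = (empty)
pos 14: push '['; stack = [
pos 15: ']' matches '['; pop; stack = (empty)
pos 16: push '('; stack = (
pos 17: push '{'; stack = ({
pos 18: '}' matches '{'; pop; stack = (
pos 19: ')' matches '('; pop; stack = (empty)
pos 20: push '('; stack = (
pos 21: ')' matches '('; pop; stack = (empty)
pos 22: push '['; stack = [
pos 23: ']' matches '['; pop; stack = (empty)
pos 24: push '('; stack = (
pos 25: ')' matches '('; pop; stack = (empty)
end: stack empty → VALID
Verdict: properly nested → yes

Answer: yes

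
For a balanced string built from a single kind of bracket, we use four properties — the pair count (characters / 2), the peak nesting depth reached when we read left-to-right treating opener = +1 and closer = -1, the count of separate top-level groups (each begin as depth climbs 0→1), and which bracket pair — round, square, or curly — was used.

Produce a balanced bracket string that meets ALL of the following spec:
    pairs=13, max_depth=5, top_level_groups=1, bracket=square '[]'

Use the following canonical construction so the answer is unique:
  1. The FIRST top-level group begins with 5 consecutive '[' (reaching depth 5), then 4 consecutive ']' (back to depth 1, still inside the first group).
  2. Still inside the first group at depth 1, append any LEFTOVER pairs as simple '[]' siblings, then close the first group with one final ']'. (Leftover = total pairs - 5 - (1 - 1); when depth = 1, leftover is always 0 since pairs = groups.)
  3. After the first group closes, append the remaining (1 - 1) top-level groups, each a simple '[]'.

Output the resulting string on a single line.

Answer: [[[[[]]]][][][][][][][][]]

Derivation:
Spec: pairs=13 depth=5 groups=1
Leftover pairs = 13 - 5 - (1-1) = 8
First group: deep chain of depth 5 + 8 sibling pairs
Remaining 0 groups: simple '[]' each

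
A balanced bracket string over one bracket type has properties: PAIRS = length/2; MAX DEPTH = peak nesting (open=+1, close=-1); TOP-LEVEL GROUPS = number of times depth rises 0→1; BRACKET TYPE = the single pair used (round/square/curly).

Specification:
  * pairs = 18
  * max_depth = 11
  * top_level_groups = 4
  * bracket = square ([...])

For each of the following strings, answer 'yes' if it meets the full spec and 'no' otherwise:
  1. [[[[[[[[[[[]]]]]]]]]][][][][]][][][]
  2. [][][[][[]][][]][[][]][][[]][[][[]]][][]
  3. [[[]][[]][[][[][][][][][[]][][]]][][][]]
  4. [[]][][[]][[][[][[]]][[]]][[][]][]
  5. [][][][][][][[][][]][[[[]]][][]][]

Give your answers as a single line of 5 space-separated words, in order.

Answer: yes no no no no

Derivation:
String 1 '[[[[[[[[[[[]]]]]]]]]][][][][]][][][]': depth seq [1 2 3 4 5 6 7 8 9 10 11 10 9 8 7 6 5 4 3 2 1 2 1 2 1 2 1 2 1 0 1 0 1 0 1 0]
  -> pairs=18 depth=11 groups=4 -> yes
String 2 '[][][[][[]][][]][[][]][][[]][[][[]]][][]': depth seq [1 0 1 0 1 2 1 2 3 2 1 2 1 2 1 0 1 2 1 2 1 0 1 0 1 2 1 0 1 2 1 2 3 2 1 0 1 0 1 0]
  -> pairs=20 depth=3 groups=9 -> no
String 3 '[[[]][[]][[][[][][][][][[]][][]]][][][]]': depth seq [1 2 3 2 1 2 3 2 1 2 3 2 3 4 3 4 3 4 3 4 3 4 3 4 5 4 3 4 3 4 3 2 1 2 1 2 1 2 1 0]
  -> pairs=20 depth=5 groups=1 -> no
String 4 '[[]][][[]][[][[][[]]][[]]][[][]][]': depth seq [1 2 1 0 1 0 1 2 1 0 1 2 1 2 3 2 3 4 3 2 1 2 3 2 1 0 1 2 1 2 1 0 1 0]
  -> pairs=17 depth=4 groups=6 -> no
String 5 '[][][][][][][[][][]][[[[]]][][]][]': depth seq [1 0 1 0 1 0 1 0 1 0 1 0 1 2 1 2 1 2 1 0 1 2 3 4 3 2 1 2 1 2 1 0 1 0]
  -> pairs=17 depth=4 groups=9 -> no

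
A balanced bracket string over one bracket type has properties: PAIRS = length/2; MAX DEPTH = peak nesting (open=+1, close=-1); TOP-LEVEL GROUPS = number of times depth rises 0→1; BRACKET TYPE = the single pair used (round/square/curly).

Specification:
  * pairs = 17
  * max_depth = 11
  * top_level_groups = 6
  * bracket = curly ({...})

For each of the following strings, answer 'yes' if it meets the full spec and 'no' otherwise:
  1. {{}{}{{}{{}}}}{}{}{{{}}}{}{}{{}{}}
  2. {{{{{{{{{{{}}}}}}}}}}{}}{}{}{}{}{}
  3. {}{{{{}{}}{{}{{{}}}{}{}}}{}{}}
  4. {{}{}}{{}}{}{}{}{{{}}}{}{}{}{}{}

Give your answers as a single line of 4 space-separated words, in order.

Answer: no yes no no

Derivation:
String 1 '{{}{}{{}{{}}}}{}{}{{{}}}{}{}{{}{}}': depth seq [1 2 1 2 1 2 3 2 3 4 3 2 1 0 1 0 1 0 1 2 3 2 1 0 1 0 1 0 1 2 1 2 1 0]
  -> pairs=17 depth=4 groups=7 -> no
String 2 '{{{{{{{{{{{}}}}}}}}}}{}}{}{}{}{}{}': depth seq [1 2 3 4 5 6 7 8 9 10 11 10 9 8 7 6 5 4 3 2 1 2 1 0 1 0 1 0 1 0 1 0 1 0]
  -> pairs=17 depth=11 groups=6 -> yes
String 3 '{}{{{{}{}}{{}{{{}}}{}{}}}{}{}}': depth seq [1 0 1 2 3 4 3 4 3 2 3 4 3 4 5 6 5 4 3 4 3 4 3 2 1 2 1 2 1 0]
  -> pairs=15 depth=6 groups=2 -> no
String 4 '{{}{}}{{}}{}{}{}{{{}}}{}{}{}{}{}': depth seq [1 2 1 2 1 0 1 2 1 0 1 0 1 0 1 0 1 2 3 2 1 0 1 0 1 0 1 0 1 0 1 0]
  -> pairs=16 depth=3 groups=11 -> no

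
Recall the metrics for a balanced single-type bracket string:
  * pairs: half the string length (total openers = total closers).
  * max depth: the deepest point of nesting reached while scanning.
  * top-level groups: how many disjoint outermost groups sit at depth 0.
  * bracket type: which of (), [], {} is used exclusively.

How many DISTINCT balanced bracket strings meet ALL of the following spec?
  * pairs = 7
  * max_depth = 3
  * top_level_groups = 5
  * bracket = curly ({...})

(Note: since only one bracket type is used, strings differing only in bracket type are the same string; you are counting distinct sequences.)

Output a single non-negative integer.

Spec: pairs=7 depth=3 groups=5
Count(depth <= 3) = 20
Count(depth <= 2) = 15
Count(depth == 3) = 20 - 15 = 5

Answer: 5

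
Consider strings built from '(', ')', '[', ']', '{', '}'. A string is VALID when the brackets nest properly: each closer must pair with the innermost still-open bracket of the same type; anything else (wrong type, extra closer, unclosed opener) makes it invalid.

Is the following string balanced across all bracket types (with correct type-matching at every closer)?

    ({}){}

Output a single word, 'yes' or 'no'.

pos 0: push '('; stack = (
pos 1: push '{'; stack = ({
pos 2: '}' matches '{'; pop; stack = (
pos 3: ')' matches '('; pop; stack = (empty)
pos 4: push '{'; stack = {
pos 5: '}' matches '{'; pop; stack = (empty)
end: stack empty → VALID
Verdict: properly nested → yes

Answer: yes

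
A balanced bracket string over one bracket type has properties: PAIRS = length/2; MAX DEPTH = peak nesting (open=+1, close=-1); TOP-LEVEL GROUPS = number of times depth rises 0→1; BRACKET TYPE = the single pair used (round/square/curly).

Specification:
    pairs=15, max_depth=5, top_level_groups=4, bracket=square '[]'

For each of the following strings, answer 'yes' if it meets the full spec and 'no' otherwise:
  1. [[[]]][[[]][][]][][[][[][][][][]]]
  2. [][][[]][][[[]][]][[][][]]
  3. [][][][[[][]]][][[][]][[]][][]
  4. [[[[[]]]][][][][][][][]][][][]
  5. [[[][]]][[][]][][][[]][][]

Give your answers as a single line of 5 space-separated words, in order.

String 1 '[[[]]][[[]][][]][][[][[][][][][]]]': depth seq [1 2 3 2 1 0 1 2 3 2 1 2 1 2 1 0 1 0 1 2 1 2 3 2 3 2 3 2 3 2 3 2 1 0]
  -> pairs=17 depth=3 groups=4 -> no
String 2 '[][][[]][][[[]][]][[][][]]': depth seq [1 0 1 0 1 2 1 0 1 0 1 2 3 2 1 2 1 0 1 2 1 2 1 2 1 0]
  -> pairs=13 depth=3 groups=6 -> no
String 3 '[][][][[[][]]][][[][]][[]][][]': depth seq [1 0 1 0 1 0 1 2 3 2 3 2 1 0 1 0 1 2 1 2 1 0 1 2 1 0 1 0 1 0]
  -> pairs=15 depth=3 groups=9 -> no
String 4 '[[[[[]]]][][][][][][][]][][][]': depth seq [1 2 3 4 5 4 3 2 1 2 1 2 1 2 1 2 1 2 1 2 1 2 1 0 1 0 1 0 1 0]
  -> pairs=15 depth=5 groups=4 -> yes
String 5 '[[[][]]][[][]][][][[]][][]': depth seq [1 2 3 2 3 2 1 0 1 2 1 2 1 0 1 0 1 0 1 2 1 0 1 0 1 0]
  -> pairs=13 depth=3 groups=7 -> no

Answer: no no no yes no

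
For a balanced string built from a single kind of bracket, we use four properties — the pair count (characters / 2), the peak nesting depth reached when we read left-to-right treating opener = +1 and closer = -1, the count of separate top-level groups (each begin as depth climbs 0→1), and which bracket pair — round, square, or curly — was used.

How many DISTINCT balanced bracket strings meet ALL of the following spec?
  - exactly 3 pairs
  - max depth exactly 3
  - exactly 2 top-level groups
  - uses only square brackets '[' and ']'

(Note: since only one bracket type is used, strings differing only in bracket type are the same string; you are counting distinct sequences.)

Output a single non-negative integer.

Answer: 0

Derivation:
Spec: pairs=3 depth=3 groups=2
Count(depth <= 3) = 2
Count(depth <= 2) = 2
Count(depth == 3) = 2 - 2 = 0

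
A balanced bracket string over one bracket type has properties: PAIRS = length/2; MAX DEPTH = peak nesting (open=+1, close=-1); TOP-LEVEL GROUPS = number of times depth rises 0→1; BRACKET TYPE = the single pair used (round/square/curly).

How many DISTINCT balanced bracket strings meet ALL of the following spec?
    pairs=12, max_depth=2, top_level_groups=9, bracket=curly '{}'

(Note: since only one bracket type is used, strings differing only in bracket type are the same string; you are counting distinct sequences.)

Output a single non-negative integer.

Spec: pairs=12 depth=2 groups=9
Count(depth <= 2) = 165
Count(depth <= 1) = 0
Count(depth == 2) = 165 - 0 = 165

Answer: 165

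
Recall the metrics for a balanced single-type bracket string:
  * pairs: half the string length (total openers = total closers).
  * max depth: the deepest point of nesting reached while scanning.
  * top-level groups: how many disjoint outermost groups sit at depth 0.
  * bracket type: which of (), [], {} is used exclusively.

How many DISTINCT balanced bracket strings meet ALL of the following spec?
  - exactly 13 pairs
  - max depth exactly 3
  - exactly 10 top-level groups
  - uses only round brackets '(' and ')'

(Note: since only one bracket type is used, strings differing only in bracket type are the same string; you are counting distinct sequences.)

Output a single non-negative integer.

Answer: 120

Derivation:
Spec: pairs=13 depth=3 groups=10
Count(depth <= 3) = 340
Count(depth <= 2) = 220
Count(depth == 3) = 340 - 220 = 120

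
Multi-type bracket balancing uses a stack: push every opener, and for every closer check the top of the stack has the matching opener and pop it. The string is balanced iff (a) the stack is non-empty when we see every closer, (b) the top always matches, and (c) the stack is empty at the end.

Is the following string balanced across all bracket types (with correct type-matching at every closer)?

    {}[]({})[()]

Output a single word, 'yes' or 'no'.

Answer: yes

Derivation:
pos 0: push '{'; stack = {
pos 1: '}' matches '{'; pop; stack = (empty)
pos 2: push '['; stack = [
pos 3: ']' matches '['; pop; stack = (empty)
pos 4: push '('; stack = (
pos 5: push '{'; stack = ({
pos 6: '}' matches '{'; pop; stack = (
pos 7: ')' matches '('; pop; stack = (empty)
pos 8: push '['; stack = [
pos 9: push '('; stack = [(
pos 10: ')' matches '('; pop; stack = [
pos 11: ']' matches '['; pop; stack = (empty)
end: stack empty → VALID
Verdict: properly nested → yes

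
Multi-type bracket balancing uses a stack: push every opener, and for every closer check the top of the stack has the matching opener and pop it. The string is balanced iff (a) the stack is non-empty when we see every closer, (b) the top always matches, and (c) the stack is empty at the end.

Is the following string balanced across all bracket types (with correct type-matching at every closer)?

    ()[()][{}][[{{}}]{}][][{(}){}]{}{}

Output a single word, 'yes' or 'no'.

Answer: no

Derivation:
pos 0: push '('; stack = (
pos 1: ')' matches '('; pop; stack = (empty)
pos 2: push '['; stack = [
pos 3: push '('; stack = [(
pos 4: ')' matches '('; pop; stack = [
pos 5: ']' matches '['; pop; stack = (empty)
pos 6: push '['; stack = [
pos 7: push '{'; stack = [{
pos 8: '}' matches '{'; pop; stack = [
pos 9: ']' matches '['; pop; stack = (empty)
pos 10: push '['; stack = [
pos 11: push '['; stack = [[
pos 12: push '{'; stack = [[{
pos 13: push '{'; stack = [[{{
pos 14: '}' matches '{'; pop; stack = [[{
pos 15: '}' matches '{'; pop; stack = [[
pos 16: ']' matches '['; pop; stack = [
pos 17: push '{'; stack = [{
pos 18: '}' matches '{'; pop; stack = [
pos 19: ']' matches '['; pop; stack = (empty)
pos 20: push '['; stack = [
pos 21: ']' matches '['; pop; stack = (empty)
pos 22: push '['; stack = [
pos 23: push '{'; stack = [{
pos 24: push '('; stack = [{(
pos 25: saw closer '}' but top of stack is '(' (expected ')') → INVALID
Verdict: type mismatch at position 25: '}' closes '(' → no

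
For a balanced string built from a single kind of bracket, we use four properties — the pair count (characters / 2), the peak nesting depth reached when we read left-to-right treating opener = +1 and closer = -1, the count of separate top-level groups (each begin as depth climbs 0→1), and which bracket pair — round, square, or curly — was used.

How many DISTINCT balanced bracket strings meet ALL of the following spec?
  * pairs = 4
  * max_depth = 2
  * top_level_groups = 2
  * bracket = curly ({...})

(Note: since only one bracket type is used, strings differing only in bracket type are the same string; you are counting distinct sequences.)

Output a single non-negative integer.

Answer: 3

Derivation:
Spec: pairs=4 depth=2 groups=2
Count(depth <= 2) = 3
Count(depth <= 1) = 0
Count(depth == 2) = 3 - 0 = 3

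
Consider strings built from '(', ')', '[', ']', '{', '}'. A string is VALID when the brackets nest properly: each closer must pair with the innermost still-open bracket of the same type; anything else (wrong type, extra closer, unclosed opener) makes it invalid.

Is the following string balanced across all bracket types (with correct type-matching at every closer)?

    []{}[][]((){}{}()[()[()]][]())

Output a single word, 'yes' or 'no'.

Answer: yes

Derivation:
pos 0: push '['; stack = [
pos 1: ']' matches '['; pop; stack = (empty)
pos 2: push '{'; stack = {
pos 3: '}' matches '{'; pop; stack = (empty)
pos 4: push '['; stack = [
pos 5: ']' matches '['; pop; stack = (empty)
pos 6: push '['; stack = [
pos 7: ']' matches '['; pop; stack = (empty)
pos 8: push '('; stack = (
pos 9: push '('; stack = ((
pos 10: ')' matches '('; pop; stack = (
pos 11: push '{'; stack = ({
pos 12: '}' matches '{'; pop; stack = (
pos 13: push '{'; stack = ({
pos 14: '}' matches '{'; pop; stack = (
pos 15: push '('; stack = ((
pos 16: ')' matches '('; pop; stack = (
pos 17: push '['; stack = ([
pos 18: push '('; stack = ([(
pos 19: ')' matches '('; pop; stack = ([
pos 20: push '['; stack = ([[
pos 21: push '('; stack = ([[(
pos 22: ')' matches '('; pop; stack = ([[
pos 23: ']' matches '['; pop; stack = ([
pos 24: ']' matches '['; pop; stack = (
pos 25: push '['; stack = ([
pos 26: ']' matches '['; pop; stack = (
pos 27: push '('; stack = ((
pos 28: ')' matches '('; pop; stack = (
pos 29: ')' matches '('; pop; stack = (empty)
end: stack empty → VALID
Verdict: properly nested → yes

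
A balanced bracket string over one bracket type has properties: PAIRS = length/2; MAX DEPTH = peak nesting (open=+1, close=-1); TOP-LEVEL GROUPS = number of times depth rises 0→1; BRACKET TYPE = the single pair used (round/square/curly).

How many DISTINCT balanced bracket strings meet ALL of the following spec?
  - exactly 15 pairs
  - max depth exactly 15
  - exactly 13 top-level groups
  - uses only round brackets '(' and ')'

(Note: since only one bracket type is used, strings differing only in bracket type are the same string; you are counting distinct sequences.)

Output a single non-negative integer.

Answer: 0

Derivation:
Spec: pairs=15 depth=15 groups=13
Count(depth <= 15) = 104
Count(depth <= 14) = 104
Count(depth == 15) = 104 - 104 = 0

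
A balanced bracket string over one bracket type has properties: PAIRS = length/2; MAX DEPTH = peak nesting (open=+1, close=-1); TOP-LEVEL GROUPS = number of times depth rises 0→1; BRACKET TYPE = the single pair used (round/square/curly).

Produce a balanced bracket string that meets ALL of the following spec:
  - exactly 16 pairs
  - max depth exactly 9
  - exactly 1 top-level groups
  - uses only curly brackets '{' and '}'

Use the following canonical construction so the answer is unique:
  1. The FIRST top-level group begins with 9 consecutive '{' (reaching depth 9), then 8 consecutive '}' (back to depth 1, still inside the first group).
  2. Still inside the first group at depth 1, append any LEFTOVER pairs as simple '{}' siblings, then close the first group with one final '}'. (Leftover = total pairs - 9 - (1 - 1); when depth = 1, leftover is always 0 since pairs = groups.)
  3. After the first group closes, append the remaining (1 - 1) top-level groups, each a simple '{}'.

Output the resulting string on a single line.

Answer: {{{{{{{{{}}}}}}}}{}{}{}{}{}{}{}}

Derivation:
Spec: pairs=16 depth=9 groups=1
Leftover pairs = 16 - 9 - (1-1) = 7
First group: deep chain of depth 9 + 7 sibling pairs
Remaining 0 groups: simple '{}' each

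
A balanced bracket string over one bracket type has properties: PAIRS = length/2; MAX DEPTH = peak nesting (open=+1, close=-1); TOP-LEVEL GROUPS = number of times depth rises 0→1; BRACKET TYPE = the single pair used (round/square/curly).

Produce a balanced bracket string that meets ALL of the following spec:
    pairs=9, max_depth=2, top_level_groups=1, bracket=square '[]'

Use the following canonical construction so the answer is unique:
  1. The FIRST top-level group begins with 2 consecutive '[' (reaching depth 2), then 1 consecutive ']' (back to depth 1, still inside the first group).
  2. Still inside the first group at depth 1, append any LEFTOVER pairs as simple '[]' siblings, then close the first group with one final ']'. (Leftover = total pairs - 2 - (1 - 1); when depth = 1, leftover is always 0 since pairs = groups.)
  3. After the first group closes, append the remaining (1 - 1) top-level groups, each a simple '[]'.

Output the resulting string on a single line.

Answer: [[][][][][][][][]]

Derivation:
Spec: pairs=9 depth=2 groups=1
Leftover pairs = 9 - 2 - (1-1) = 7
First group: deep chain of depth 2 + 7 sibling pairs
Remaining 0 groups: simple '[]' each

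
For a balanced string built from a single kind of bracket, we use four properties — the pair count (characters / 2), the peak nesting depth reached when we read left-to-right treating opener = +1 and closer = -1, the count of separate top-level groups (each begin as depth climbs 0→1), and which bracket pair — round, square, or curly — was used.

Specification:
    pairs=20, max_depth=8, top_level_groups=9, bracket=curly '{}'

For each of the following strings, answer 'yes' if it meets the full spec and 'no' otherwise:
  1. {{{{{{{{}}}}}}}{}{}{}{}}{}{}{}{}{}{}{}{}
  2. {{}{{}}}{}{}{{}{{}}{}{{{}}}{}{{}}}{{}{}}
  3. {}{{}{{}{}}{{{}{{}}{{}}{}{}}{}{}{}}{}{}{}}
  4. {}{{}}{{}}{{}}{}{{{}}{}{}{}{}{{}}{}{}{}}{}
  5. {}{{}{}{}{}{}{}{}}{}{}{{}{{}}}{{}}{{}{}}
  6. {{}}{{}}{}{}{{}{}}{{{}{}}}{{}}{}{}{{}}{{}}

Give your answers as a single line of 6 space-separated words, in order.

String 1 '{{{{{{{{}}}}}}}{}{}{}{}}{}{}{}{}{}{}{}{}': depth seq [1 2 3 4 5 6 7 8 7 6 5 4 3 2 1 2 1 2 1 2 1 2 1 0 1 0 1 0 1 0 1 0 1 0 1 0 1 0 1 0]
  -> pairs=20 depth=8 groups=9 -> yes
String 2 '{{}{{}}}{}{}{{}{{}}{}{{{}}}{}{{}}}{{}{}}': depth seq [1 2 1 2 3 2 1 0 1 0 1 0 1 2 1 2 3 2 1 2 1 2 3 4 3 2 1 2 1 2 3 2 1 0 1 2 1 2 1 0]
  -> pairs=20 depth=4 groups=5 -> no
String 3 '{}{{}{{}{}}{{{}{{}}{{}}{}{}}{}{}{}}{}{}{}}': depth seq [1 0 1 2 1 2 3 2 3 2 1 2 3 4 3 4 5 4 3 4 5 4 3 4 3 4 3 2 3 2 3 2 3 2 1 2 1 2 1 2 1 0]
  -> pairs=21 depth=5 groups=2 -> no
String 4 '{}{{}}{{}}{{}}{}{{{}}{}{}{}{}{{}}{}{}{}}{}': depth seq [1 0 1 2 1 0 1 2 1 0 1 2 1 0 1 0 1 2 3 2 1 2 1 2 1 2 1 2 1 2 3 2 1 2 1 2 1 2 1 0 1 0]
  -> pairs=21 depth=3 groups=7 -> no
String 5 '{}{{}{}{}{}{}{}{}}{}{}{{}{{}}}{{}}{{}{}}': depth seq [1 0 1 2 1 2 1 2 1 2 1 2 1 2 1 2 1 0 1 0 1 0 1 2 1 2 3 2 1 0 1 2 1 0 1 2 1 2 1 0]
  -> pairs=20 depth=3 groups=7 -> no
String 6 '{{}}{{}}{}{}{{}{}}{{{}{}}}{{}}{}{}{{}}{{}}': depth seq [1 2 1 0 1 2 1 0 1 0 1 0 1 2 1 2 1 0 1 2 3 2 3 2 1 0 1 2 1 0 1 0 1 0 1 2 1 0 1 2 1 0]
  -> pairs=21 depth=3 groups=11 -> no

Answer: yes no no no no no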